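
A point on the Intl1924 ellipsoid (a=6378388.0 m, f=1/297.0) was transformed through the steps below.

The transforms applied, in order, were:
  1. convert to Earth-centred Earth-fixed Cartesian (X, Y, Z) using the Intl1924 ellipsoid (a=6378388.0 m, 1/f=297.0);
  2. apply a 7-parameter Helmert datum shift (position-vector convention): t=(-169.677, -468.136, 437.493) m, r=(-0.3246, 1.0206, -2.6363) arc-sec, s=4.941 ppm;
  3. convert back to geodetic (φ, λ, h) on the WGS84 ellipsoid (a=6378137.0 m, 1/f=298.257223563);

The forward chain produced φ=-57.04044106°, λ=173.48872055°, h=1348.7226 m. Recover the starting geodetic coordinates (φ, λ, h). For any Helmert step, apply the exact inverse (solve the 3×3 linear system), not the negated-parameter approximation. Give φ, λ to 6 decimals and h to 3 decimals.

start: φ=-57.040441°, λ=173.488721°, h=1348.723 m
→ ECEF (a=6378137.000, f=1/298.257223563): X=-3456504.8944, Y=394508.2961, Z=-5329483.2147
→ Helmert⁻¹: X=-3456296.8150, Y=394938.6928, Z=-5329910.8530
→ geod (Bowring, a=6378388.000): φ=-57.04446900°, λ=173.48128900°, h=1434.9050 m

φ=-57.044469°, λ=173.481289°, h=1434.905 m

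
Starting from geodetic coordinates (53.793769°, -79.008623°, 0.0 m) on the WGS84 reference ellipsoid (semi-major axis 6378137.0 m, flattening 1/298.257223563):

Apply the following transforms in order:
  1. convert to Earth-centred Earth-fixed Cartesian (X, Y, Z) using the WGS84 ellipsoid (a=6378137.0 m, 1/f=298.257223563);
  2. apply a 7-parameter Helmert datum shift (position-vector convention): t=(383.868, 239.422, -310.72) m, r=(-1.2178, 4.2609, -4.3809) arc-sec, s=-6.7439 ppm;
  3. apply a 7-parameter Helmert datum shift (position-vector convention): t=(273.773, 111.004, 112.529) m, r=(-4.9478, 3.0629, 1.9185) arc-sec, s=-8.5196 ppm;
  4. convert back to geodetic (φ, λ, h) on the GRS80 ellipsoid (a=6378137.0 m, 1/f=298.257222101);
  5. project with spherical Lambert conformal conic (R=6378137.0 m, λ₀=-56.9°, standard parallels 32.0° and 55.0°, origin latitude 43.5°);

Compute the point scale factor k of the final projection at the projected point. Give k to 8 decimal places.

start: φ=53.793769°, λ=-79.008623°, h=0.000 m
→ ECEF (a=6378137.000, f=1/298.257223563): X=719891.3532, Y=-3706498.0669, Z=5123218.3315
→ Helmert 7p (PV): X=720297.4756, Y=-3706218.6908, Z=5122880.0733
→ Helmert 7p (PV): X=720675.6546, Y=-3705946.5272, Z=5123027.1641
→ geod (Bowring, a=6378137.000): φ=53.79559486°, λ=-78.99534274°, h=-385.6737 m
→ into lcc (λ₀=-56.9°): φ=53.79559486°, λ−λ₀=-22.09534274°
scale k = 0.99567605

0.99567605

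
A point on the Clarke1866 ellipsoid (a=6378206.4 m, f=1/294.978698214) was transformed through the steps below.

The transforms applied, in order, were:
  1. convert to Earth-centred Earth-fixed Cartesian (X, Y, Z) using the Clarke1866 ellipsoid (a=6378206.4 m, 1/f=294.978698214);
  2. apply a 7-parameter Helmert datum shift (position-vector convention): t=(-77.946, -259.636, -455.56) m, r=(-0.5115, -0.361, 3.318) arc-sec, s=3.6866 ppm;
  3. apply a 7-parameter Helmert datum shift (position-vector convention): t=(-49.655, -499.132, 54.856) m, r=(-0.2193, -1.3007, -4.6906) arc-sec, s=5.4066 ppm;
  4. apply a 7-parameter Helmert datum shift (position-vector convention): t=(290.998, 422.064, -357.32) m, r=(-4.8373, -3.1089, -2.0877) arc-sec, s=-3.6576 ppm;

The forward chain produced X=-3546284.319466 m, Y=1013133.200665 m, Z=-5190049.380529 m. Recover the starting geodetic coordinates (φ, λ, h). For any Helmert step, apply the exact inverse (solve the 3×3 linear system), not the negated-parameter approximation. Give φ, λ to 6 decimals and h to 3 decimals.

φ=-54.777530°, λ=164.051011°, h=2713.775 m

start: X=-3546284.3195, Y=1013133.2007, Z=-5190049.3805 m
→ Helmert⁻¹: X=-3546676.7606, Y=1012800.6500, Z=-5189633.8335
→ Helmert⁻¹: X=-3546663.6975, Y=1013219.1676, Z=-5189637.1887
→ Helmert⁻¹: X=-3546565.4546, Y=1013544.9860, Z=-5189153.7778
→ geod (Bowring, a=6378206.400): φ=-54.77753000°, λ=164.05101100°, h=2713.7750 m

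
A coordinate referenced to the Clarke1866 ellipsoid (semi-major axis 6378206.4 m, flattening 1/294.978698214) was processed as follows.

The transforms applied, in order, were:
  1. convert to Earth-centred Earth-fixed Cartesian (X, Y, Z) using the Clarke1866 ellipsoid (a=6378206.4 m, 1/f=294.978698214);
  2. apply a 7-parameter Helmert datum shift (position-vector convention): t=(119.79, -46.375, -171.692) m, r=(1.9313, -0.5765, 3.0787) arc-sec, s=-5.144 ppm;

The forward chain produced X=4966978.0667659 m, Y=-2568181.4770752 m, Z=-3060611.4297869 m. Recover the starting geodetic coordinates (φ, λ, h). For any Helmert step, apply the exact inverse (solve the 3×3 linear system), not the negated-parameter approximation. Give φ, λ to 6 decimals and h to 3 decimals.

φ=-28.857565°, λ=-27.342572°, h=1098.176 m

start: X=4966978.0668, Y=-2568181.4771, Z=-3060611.4298 m
→ Helmert⁻¹: X=4966836.9390, Y=-2568251.1030, Z=-3060445.3158
→ geod (Bowring, a=6378206.400): φ=-28.85756500°, λ=-27.34257200°, h=1098.1760 m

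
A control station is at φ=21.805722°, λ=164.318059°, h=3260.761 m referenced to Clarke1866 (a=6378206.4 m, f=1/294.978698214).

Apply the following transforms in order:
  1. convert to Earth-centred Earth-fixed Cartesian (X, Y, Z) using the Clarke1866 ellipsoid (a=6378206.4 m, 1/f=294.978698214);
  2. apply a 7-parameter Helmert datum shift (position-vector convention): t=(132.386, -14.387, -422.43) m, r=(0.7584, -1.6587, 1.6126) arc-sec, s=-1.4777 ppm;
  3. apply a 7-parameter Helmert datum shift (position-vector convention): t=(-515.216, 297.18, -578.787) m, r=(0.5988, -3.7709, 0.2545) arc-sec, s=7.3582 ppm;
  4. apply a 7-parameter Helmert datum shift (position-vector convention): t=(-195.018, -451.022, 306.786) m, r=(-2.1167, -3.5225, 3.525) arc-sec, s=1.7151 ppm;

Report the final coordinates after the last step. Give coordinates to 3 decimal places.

start: φ=21.805722°, λ=164.318059°, h=3260.761 m
→ ECEF (a=6378206.400, f=1/294.978698214): X=-5706988.0992, Y=1602221.2780, Z=2355526.3788
→ Helmert 7p (PV): X=-5706878.7485, Y=1602151.2448, Z=2355060.4658
→ Helmert 7p (PV): X=-5707480.9889, Y=1602446.3353, Z=2354399.3260
→ Helmert 7p (PV): X=-5707753.3886, Y=1601924.6834, Z=2354596.2356

X=-5707753.389 m, Y=1601924.683 m, Z=2354596.236 m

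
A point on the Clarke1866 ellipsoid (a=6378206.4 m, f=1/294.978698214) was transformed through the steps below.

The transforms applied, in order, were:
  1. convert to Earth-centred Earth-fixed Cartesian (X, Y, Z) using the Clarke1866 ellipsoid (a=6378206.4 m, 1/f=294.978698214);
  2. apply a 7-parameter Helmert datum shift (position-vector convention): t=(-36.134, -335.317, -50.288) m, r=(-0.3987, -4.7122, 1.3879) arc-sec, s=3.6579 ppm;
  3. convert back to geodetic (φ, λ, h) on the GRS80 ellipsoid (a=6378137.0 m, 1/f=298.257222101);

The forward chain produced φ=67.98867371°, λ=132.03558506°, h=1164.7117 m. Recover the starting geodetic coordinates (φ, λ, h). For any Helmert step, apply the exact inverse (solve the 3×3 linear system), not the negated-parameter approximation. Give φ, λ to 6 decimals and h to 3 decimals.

start: φ=67.988674°, λ=132.035585°, h=1164.712 m
→ ECEF (a=6378137.000, f=1/298.257222101): X=-1605551.0439, Y=1780919.4781, Z=5891699.4735
→ Helmert⁻¹: X=-1605362.4518, Y=1781247.6930, Z=5891768.3283
→ geod (Bowring, a=6378206.400): φ=67.98941400°, λ=132.02698700°, h=1407.5920 m

φ=67.989414°, λ=132.026987°, h=1407.592 m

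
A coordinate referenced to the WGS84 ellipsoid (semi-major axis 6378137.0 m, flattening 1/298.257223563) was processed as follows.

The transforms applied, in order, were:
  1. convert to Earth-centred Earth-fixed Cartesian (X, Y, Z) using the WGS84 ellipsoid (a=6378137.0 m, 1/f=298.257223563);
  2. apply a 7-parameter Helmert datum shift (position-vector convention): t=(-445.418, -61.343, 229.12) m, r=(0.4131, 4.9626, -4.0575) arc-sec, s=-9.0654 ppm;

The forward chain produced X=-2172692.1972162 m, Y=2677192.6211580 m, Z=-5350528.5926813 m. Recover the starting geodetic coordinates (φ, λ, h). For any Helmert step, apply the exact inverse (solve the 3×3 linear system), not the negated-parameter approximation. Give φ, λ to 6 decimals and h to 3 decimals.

start: X=-2172692.1972, Y=2677192.6212, Z=-5350528.5927 m
→ Helmert⁻¹: X=-2172190.3978, Y=2677224.7884, Z=-5350863.8433
→ geod (Bowring, a=6378137.000): φ=-57.38094100°, λ=129.05445800°, h=2347.2860 m

φ=-57.380941°, λ=129.054458°, h=2347.286 m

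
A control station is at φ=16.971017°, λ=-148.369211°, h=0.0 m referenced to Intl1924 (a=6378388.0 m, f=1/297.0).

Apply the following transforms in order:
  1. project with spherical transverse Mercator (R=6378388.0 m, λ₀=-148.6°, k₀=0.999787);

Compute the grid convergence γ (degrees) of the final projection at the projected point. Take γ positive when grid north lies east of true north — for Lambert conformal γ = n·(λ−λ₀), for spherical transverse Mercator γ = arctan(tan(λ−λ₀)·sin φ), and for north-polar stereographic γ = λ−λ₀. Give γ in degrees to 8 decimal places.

start: φ=16.971017°, λ=-148.369211°, h=0.000 m
→ into tm (λ₀=-148.6°): φ=16.97101700°, λ−λ₀=0.23078900°
convergence γ = 0.06736485°

0.06736485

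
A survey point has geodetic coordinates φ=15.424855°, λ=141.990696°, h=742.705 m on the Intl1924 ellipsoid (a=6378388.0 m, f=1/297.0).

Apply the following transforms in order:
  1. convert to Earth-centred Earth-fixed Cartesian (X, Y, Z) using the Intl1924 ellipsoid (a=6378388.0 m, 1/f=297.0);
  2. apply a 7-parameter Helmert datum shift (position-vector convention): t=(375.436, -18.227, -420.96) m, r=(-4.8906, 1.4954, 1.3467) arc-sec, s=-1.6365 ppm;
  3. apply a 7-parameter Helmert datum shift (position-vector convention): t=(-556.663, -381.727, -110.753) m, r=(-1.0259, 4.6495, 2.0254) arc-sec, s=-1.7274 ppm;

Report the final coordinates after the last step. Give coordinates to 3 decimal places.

start: φ=15.424855°, λ=141.990696°, h=742.705 m
→ ECEF (a=6378388.000, f=1/297.0): X=-4846295.5406, Y=3787608.5471, Z=1685680.8541
→ Helmert 7p (PV): X=-4845924.6818, Y=3787592.4483, Z=1685202.4654
→ Helmert 7p (PV): X=-4846472.1791, Y=3787164.9762, Z=1685179.1969

X=-4846472.179 m, Y=3787164.976 m, Z=1685179.197 m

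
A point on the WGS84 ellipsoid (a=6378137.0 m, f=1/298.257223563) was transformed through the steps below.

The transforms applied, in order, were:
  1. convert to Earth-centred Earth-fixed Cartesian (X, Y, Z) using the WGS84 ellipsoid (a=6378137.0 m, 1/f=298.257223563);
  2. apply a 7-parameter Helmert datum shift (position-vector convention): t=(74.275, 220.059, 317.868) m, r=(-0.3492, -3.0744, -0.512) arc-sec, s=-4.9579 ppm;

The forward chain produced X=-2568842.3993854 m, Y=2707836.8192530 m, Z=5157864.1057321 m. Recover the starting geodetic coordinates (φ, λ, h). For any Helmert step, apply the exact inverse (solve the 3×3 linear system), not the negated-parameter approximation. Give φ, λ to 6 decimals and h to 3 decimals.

φ=54.291048°, λ=133.493636°, h=2334.597 m

start: X=-2568842.3994, Y=2707836.8193, Z=5157864.1057 m
→ Helmert⁻¹: X=-2568859.2570, Y=2707615.0762, Z=5157614.6815
→ geod (Bowring, a=6378137.000): φ=54.29104800°, λ=133.49363600°, h=2334.5970 m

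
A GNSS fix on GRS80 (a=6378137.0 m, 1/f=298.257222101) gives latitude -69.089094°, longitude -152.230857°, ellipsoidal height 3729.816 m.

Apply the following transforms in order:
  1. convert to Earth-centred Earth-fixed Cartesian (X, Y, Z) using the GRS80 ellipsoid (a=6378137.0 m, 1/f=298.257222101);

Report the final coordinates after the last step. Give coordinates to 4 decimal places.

start: φ=-69.089094°, λ=-152.230857°, h=3729.816 m
→ ECEF (a=6378137.000, f=1/298.257222101): X=-2021370.0281, Y=-1064356.6711, Z=-5939011.4696

X=-2021370.0281 m, Y=-1064356.6711 m, Z=-5939011.4696 m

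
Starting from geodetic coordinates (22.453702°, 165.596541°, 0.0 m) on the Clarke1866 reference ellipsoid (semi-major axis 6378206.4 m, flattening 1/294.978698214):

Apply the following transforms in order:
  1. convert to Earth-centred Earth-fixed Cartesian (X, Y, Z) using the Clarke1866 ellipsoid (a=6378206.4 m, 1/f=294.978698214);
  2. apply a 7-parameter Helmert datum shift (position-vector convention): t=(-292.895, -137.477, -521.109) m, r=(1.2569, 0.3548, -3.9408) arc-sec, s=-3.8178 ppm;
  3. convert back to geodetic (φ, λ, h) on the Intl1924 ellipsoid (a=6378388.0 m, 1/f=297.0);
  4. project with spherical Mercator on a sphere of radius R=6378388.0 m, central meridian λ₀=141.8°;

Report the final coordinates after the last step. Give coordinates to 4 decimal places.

E=2649238.3485 m, N=2565468.7947 m

start: φ=22.453702°, λ=165.596541°, h=0.000 m
→ ECEF (a=6378206.400, f=1/294.978698214): X=-5712205.2645, Y=1467012.6242, Z=2420777.9918
→ Helmert 7p (PV): X=-5712444.1595, Y=1466963.9295, Z=2420266.4058
→ geod (Bowring, a=6378388.000): φ=22.44774400°, λ=165.59757649°, h=-195.6241 m
→ merc (R=6378388.0, λ₀=141.8°): E=2649238.3485, N=2565468.7947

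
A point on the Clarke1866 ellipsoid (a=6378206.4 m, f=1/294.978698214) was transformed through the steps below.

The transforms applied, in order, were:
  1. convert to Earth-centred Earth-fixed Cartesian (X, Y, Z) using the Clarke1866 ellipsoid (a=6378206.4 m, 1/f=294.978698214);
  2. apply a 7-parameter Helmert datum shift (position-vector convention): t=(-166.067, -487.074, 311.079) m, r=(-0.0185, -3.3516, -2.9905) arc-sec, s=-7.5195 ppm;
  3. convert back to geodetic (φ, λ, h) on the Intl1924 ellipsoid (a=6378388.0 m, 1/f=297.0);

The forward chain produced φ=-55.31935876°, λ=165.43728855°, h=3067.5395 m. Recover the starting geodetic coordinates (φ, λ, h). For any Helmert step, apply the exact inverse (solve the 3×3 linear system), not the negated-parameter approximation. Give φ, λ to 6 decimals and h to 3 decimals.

start: φ=-55.319359°, λ=165.437289°, h=3067.540 m
→ ECEF (a=6378388.000, f=1/297.0): X=-3522416.0657, Y=915073.1177, Z=-5224324.1544
→ Helmert⁻¹: X=-3522374.6528, Y=915516.4762, Z=-5224617.2031
→ geod (Bowring, a=6378206.400): φ=-55.32156100°, λ=165.43036900°, h=3629.7590 m

φ=-55.321561°, λ=165.430369°, h=3629.759 m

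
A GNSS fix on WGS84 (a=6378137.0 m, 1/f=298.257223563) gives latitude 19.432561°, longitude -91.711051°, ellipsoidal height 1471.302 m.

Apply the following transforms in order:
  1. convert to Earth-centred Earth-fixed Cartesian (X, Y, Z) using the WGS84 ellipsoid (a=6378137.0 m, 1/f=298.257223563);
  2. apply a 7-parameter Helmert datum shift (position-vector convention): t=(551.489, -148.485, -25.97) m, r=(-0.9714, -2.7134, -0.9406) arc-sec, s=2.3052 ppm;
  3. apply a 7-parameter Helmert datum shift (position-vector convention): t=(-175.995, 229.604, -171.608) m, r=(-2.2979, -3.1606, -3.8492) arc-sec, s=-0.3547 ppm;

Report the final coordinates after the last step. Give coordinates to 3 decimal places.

start: φ=19.432561°, λ=-91.711051°, h=1471.302 m
→ ECEF (a=6378137.000, f=1/298.257223563): X=-179704.0803, Y=-6015732.0524, Z=2109053.1932
→ Helmert 7p (PV): X=-179208.1828, Y=-6015883.6528, Z=2109058.0520
→ Helmert 7p (PV): X=-179528.6964, Y=-6015625.0747, Z=2108949.9701

X=-179528.696 m, Y=-6015625.075 m, Z=2108949.970 m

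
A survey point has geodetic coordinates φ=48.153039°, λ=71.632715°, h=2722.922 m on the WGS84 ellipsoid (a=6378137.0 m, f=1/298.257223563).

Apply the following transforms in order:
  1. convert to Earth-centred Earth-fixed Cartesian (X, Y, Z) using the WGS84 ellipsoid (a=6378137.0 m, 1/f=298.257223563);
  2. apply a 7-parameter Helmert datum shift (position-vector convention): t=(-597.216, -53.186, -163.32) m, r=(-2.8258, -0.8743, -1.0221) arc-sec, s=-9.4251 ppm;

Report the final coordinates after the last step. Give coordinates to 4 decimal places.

X=1343282.3841 m, Y=4047570.8068 m, Z=4730016.5382 m

start: φ=48.153039°, λ=71.632715°, h=2722.922 m
→ ECEF (a=6378137.000, f=1/298.257223563): X=1343892.2598, Y=4047603.9977, Z=4730274.1963
→ Helmert 7p (PV): X=1343282.3841, Y=4047570.8068, Z=4730016.5382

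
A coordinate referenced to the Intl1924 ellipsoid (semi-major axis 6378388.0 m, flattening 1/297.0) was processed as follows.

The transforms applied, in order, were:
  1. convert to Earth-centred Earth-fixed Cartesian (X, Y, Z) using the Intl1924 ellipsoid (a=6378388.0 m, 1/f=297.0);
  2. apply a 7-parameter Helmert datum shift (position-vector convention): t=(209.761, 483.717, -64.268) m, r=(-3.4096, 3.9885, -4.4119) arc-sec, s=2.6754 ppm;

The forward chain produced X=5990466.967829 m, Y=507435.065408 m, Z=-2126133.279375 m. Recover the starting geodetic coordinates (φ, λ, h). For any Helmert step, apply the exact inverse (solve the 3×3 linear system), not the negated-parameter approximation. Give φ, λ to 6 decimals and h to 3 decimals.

start: X=5990466.9678, Y=507435.0654, Z=-2126133.2794 m
→ Helmert⁻¹: X=5990271.4425, Y=507113.2632, Z=-2125939.1080
→ geod (Bowring, a=6378388.000): φ=-19.59710000°, λ=4.83890200°, h=539.7970 m

φ=-19.597100°, λ=4.838902°, h=539.797 m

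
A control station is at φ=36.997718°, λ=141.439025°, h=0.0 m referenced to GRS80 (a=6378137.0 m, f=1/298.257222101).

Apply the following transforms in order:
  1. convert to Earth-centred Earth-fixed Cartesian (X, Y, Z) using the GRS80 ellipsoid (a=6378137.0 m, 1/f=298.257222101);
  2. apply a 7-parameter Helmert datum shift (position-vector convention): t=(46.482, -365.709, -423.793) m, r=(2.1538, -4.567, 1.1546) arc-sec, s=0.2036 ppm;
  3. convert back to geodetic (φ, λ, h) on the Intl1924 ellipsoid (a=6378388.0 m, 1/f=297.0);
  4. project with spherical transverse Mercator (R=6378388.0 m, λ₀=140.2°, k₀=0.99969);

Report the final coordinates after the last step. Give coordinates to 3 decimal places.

E=110500.747 m, N=4118012.887 m

start: φ=36.997718°, λ=141.439025°, h=0.000 m
→ ECEF (a=6378137.000, f=1/298.257222101): X=-3988034.4374, Y=3179161.1610, Z=3817190.9020
→ Helmert 7p (PV): X=-3988091.0814, Y=3178733.9169, Z=3816712.7819
→ geod (Bowring, a=6378388.000): φ=36.99627160°, λ=141.44317497°, h=-683.0199 m
→ tm (R=6378388.0, λ₀=140.2°): E=110500.7465, N=4118012.8870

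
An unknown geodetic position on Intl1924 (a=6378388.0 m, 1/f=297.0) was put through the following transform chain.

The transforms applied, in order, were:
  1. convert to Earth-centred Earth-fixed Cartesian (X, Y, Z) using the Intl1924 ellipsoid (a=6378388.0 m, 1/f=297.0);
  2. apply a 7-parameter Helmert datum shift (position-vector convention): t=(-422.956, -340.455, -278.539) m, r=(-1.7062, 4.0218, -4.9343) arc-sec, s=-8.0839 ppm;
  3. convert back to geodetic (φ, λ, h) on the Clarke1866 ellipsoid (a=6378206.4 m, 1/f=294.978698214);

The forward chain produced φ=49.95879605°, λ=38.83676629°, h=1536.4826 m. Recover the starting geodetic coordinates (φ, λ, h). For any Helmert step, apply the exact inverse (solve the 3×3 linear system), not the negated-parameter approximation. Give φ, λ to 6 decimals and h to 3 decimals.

start: φ=49.958796°, λ=38.836766°, h=1536.483 m
→ ECEF (a=6378206.400, f=1/294.978698214): X=3203370.7426, Y=2578962.3582, Z=4860813.8091
→ Helmert⁻¹: X=3203663.1090, Y=2579360.0913, Z=4861215.4470
→ geod (Bowring, a=6378388.000): φ=49.95653700°, λ=38.83852800°, h=1883.5750 m

φ=49.956537°, λ=38.838528°, h=1883.575 m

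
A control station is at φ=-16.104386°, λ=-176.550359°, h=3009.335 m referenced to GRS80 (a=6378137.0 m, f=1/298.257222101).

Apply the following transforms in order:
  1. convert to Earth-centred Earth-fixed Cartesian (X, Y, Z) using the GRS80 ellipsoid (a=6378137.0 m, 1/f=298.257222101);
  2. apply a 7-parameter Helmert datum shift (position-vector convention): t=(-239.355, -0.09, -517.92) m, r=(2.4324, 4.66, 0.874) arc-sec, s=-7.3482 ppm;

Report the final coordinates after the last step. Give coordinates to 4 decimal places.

start: φ=-16.104386°, λ=-176.550359°, h=3009.335 m
→ ECEF (a=6378137.000, f=1/298.257222101): X=-6121204.3909, Y=-368988.9493, Z=-1758663.6486
→ Helmert 7p (PV): X=-6121436.9346, Y=-368991.5258, Z=-1759034.7057

X=-6121436.9346 m, Y=-368991.5258 m, Z=-1759034.7057 m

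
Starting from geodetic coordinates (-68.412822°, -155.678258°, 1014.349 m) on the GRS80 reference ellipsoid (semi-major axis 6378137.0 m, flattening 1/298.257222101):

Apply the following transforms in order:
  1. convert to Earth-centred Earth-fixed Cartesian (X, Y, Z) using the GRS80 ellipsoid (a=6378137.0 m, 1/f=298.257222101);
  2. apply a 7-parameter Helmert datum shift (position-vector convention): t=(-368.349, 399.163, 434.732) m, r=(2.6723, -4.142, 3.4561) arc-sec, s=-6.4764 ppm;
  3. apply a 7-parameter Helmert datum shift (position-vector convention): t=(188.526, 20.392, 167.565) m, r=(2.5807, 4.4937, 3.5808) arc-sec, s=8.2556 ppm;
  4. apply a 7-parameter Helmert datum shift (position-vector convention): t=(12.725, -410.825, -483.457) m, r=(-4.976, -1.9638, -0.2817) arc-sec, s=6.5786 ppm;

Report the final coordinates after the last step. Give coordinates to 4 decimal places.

start: φ=-68.412822°, λ=-155.678258°, h=1014.349 m
→ ECEF (a=6378137.000, f=1/298.257222101): X=-2144907.7661, Y=-969443.0200, Z=-5909131.2256
→ Helmert 7p (PV): X=-2145127.3199, Y=-968996.9613, Z=-5908713.8550
→ Helmert 7p (PV): X=-2145068.4098, Y=-968947.8811, Z=-5908560.4595
→ Helmert 7p (PV): X=-2145014.8653, Y=-969504.6918, Z=-5909079.8340

X=-2145014.8653 m, Y=-969504.6918 m, Z=-5909079.8340 m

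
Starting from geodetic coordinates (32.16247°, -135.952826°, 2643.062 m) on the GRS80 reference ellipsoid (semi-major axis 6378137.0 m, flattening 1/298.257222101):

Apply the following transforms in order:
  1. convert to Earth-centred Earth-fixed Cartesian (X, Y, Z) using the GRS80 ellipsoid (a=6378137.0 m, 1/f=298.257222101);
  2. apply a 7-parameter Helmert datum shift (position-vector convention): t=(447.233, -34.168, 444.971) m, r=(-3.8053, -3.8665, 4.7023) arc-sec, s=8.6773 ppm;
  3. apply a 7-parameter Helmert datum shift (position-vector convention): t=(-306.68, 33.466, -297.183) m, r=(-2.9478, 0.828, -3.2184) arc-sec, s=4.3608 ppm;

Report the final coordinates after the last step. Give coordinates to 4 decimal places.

start: φ=32.162470°, λ=-135.952826°, h=2643.062 m
→ ECEF (a=6378137.000, f=1/298.257222101): X=-3886180.2745, Y=-3759029.0964, Z=3377103.2812
→ Helmert 7p (PV): X=-3885744.3717, Y=-3759122.1747, Z=3377574.0575
→ Helmert 7p (PV): X=-3886113.0929, Y=-3758996.2008, Z=3377360.9250

X=-3886113.0929 m, Y=-3758996.2008 m, Z=3377360.9250 m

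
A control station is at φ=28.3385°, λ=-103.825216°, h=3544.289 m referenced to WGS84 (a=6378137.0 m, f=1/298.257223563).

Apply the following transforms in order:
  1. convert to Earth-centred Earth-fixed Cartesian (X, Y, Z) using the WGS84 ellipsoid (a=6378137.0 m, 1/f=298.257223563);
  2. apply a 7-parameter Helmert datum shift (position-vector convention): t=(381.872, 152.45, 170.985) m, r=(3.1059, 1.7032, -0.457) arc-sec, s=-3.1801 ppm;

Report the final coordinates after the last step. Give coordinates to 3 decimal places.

start: φ=28.338500°, λ=-103.825216°, h=3544.289 m
→ ECEF (a=6378137.000, f=1/298.257223563): X=-1343229.9692, Y=-5458281.6609, Z=3011257.7500
→ Helmert 7p (PV): X=-1342831.0540, Y=-5458154.2198, Z=3011348.0608

X=-1342831.054 m, Y=-5458154.220 m, Z=3011348.061 m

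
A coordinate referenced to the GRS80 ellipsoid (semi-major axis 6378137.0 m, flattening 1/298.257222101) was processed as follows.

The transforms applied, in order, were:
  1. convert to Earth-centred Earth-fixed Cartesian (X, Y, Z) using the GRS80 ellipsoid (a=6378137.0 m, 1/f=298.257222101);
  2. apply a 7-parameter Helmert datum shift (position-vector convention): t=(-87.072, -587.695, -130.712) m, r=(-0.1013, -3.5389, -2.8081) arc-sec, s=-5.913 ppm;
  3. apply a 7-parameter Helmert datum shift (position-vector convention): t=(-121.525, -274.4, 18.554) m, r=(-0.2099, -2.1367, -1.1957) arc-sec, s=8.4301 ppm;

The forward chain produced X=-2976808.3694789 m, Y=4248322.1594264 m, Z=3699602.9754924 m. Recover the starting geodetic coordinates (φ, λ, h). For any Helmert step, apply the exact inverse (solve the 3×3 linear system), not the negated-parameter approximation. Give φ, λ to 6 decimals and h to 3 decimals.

start: X=-2976808.3695, Y=4248322.1594, Z=3699602.9755 m
→ Helmert⁻¹: X=-2976648.0553, Y=4248539.7235, Z=3699588.3924
→ Helmert⁻¹: X=-2976572.9538, Y=4249110.2035, Z=3699794.1371
→ geod (Bowring, a=6378137.000): φ=35.67666600°, λ=125.01188700°, h=1176.2120 m

φ=35.676666°, λ=125.011887°, h=1176.212 m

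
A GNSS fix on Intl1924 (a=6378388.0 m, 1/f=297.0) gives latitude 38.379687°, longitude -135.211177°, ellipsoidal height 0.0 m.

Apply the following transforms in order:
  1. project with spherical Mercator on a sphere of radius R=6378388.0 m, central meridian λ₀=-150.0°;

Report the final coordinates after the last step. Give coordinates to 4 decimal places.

E=1646349.0323 m, N=4633384.9100 m

start: φ=38.379687°, λ=-135.211177°, h=0.000 m
→ merc (R=6378388.0, λ₀=-150.0°): E=1646349.0323, N=4633384.9100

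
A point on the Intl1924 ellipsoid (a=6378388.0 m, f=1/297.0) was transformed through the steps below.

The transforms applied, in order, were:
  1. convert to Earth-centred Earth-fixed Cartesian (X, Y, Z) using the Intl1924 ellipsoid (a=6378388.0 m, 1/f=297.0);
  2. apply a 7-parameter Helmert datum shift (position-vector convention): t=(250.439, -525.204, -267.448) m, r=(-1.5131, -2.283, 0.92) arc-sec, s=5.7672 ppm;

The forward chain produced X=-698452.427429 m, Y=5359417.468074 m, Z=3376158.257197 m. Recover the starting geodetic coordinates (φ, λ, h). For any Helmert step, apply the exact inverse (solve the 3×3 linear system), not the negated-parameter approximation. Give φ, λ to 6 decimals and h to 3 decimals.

φ=32.165433°, λ=97.426378°, h=805.012 m

start: X=-698452.4274, Y=5359417.4681, Z=3376158.2572 m
→ Helmert⁻¹: X=-698637.5587, Y=5359890.1078, Z=3376453.2841
→ geod (Bowring, a=6378388.000): φ=32.16543300°, λ=97.42637800°, h=805.0120 m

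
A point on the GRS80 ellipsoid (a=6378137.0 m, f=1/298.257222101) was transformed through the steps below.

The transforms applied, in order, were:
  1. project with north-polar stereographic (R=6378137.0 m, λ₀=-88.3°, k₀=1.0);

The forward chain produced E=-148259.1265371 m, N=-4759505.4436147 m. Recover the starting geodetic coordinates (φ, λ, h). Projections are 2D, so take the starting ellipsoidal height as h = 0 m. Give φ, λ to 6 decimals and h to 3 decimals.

start: E=-148259.1265, N=-4759505.4436 m
→ stereo⁻¹: φ=49.05960600°, λ=-90.08419300°

φ=49.059606°, λ=-90.084193°, h=0.000 m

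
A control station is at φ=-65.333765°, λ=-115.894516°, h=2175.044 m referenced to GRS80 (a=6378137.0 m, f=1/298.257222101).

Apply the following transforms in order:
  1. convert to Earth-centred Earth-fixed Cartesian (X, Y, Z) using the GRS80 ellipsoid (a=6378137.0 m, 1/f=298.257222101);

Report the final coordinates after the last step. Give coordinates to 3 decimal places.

X=-1166072.082 m, Y=-2402015.755 m, Z=-5775315.063 m

start: φ=-65.333765°, λ=-115.894516°, h=2175.044 m
→ ECEF (a=6378137.000, f=1/298.257222101): X=-1166072.0825, Y=-2402015.7554, Z=-5775315.0627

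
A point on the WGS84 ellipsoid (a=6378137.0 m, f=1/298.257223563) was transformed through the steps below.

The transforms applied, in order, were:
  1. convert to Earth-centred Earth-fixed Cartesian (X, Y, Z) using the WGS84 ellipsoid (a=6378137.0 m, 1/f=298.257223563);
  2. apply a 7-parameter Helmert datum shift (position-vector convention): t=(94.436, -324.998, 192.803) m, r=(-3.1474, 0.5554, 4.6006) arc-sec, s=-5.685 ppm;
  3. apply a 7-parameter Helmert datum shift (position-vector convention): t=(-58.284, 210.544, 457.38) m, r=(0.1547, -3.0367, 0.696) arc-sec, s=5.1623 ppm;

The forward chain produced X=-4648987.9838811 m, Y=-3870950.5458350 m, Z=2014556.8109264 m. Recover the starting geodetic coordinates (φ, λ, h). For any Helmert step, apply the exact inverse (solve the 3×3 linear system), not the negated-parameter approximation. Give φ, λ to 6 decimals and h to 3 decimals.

φ=18.528403°, λ=-140.219920°, h=-49.964 m

start: X=-4648987.9839, Y=-3870950.5458, Z=2014556.8109 m
→ Helmert⁻¹: X=-4648889.1100, Y=-3871123.9084, Z=2014160.3795
→ Helmert⁻¹: X=-4649101.7329, Y=-3870747.9512, Z=2013907.4437
→ geod (Bowring, a=6378137.000): φ=18.52840300°, λ=-140.21992000°, h=-49.9640 m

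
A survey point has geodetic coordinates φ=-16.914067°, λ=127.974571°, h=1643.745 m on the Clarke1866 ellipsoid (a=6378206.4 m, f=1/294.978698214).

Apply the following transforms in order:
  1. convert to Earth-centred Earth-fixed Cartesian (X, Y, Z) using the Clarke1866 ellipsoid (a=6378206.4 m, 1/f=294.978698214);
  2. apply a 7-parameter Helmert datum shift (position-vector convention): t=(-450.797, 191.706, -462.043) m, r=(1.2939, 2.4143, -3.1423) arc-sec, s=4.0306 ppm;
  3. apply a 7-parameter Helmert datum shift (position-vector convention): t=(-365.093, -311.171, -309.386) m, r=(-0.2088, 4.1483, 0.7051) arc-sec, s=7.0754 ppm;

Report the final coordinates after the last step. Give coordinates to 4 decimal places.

X=-3757719.0978 m, Y=4812950.6132 m, Z=-1844750.0391 m

start: φ=-16.914067°, λ=127.974571°, h=1643.745 m
→ ECEF (a=6378206.400, f=1/294.978698214): X=-3756859.6688, Y=4812962.5332, Z=-1844102.9849
→ Helmert 7p (PV): X=-3757273.8709, Y=4813242.4398, Z=-1844498.2952
→ Helmert 7p (PV): X=-3757719.0978, Y=4812950.6132, Z=-1844750.0391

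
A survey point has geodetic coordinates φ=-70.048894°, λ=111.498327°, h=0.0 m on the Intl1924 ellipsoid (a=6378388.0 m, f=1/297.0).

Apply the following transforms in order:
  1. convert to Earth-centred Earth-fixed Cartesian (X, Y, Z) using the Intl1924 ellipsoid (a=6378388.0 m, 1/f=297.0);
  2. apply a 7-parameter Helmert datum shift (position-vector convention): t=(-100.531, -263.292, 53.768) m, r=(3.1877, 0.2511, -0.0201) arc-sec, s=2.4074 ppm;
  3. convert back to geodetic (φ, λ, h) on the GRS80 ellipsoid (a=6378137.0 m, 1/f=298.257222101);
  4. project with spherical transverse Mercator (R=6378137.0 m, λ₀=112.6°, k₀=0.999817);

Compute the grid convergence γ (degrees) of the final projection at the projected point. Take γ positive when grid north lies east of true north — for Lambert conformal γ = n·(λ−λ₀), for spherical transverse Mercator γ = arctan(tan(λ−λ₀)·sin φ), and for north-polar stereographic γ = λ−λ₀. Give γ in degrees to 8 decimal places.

1.03155566

start: φ=-70.048894°, λ=111.498327°, h=0.000 m
→ ECEF (a=6378388.000, f=1/297.0): X=-799981.5117, Y=2031045.2954, Z=-5973043.4770
→ Helmert 7p (PV): X=-800091.0421, Y=2030879.2809, Z=-5972971.7260
→ geod (Bowring, a=6378137.000): φ=-70.04911103°, λ=111.50259899°, h=63.8492 m
→ into tm (λ₀=112.6°): φ=-70.04911103°, λ−λ₀=-1.09740101°
convergence γ = 1.03155566°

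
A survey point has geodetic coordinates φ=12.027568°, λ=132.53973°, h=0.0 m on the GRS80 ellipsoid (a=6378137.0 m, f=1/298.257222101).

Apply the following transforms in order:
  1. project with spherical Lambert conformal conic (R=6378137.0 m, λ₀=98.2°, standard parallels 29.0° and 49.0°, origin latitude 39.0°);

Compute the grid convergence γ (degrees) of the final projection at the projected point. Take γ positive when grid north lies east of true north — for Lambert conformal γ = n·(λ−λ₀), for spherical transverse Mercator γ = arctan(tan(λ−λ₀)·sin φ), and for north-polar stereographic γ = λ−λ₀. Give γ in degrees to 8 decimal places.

start: φ=12.027568°, λ=132.539730°, h=0.000 m
→ into lcc (λ₀=98.2°): φ=12.02756800°, λ−λ₀=34.33973000°
convergence γ = 21.72231463°

21.72231463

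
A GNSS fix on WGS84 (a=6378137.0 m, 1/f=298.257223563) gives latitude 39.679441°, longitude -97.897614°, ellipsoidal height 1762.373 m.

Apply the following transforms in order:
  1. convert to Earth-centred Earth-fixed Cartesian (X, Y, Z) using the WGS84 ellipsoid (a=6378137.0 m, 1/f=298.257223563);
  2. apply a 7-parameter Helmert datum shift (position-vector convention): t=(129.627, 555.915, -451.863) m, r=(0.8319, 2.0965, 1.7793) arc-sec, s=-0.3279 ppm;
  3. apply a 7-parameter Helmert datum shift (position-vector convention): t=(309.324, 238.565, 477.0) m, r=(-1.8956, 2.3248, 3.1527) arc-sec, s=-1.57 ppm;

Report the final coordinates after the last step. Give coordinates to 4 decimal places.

start: φ=39.679441°, λ=-97.897614°, h=1762.373 m
→ ECEF (a=6378137.000, f=1/298.257223563): X=-675593.5726, Y=-4870230.2277, Z=4051781.7966
→ Helmert 7p (PV): X=-675380.5293, Y=-4869694.8851, Z=4051315.8294
→ Helmert 7p (PV): X=-674950.0510, Y=-4869421.7656, Z=4051838.8340

X=-674950.0510 m, Y=-4869421.7656 m, Z=4051838.8340 m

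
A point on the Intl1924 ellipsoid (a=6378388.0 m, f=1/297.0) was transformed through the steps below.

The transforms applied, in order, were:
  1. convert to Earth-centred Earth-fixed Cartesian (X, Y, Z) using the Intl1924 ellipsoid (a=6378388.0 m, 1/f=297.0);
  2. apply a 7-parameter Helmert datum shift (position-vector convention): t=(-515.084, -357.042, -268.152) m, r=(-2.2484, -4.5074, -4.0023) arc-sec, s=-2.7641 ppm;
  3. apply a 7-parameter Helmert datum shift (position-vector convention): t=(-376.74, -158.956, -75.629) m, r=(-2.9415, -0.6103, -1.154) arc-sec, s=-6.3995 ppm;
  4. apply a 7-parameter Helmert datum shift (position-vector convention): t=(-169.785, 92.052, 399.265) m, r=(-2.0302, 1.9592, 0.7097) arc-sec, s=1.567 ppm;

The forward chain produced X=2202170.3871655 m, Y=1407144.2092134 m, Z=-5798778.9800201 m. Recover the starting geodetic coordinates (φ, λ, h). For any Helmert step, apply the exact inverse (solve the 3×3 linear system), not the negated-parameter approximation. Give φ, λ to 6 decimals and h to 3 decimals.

φ=-65.875328°, λ=32.579123°, h=495.103 m

start: X=2202170.3872, Y=1407144.2092, Z=-5798778.9800 m
→ Helmert⁻¹: X=2202396.6454, Y=1407099.4536, Z=-5799134.3887
→ Helmert⁻¹: X=2202762.4499, Y=1407362.4388, Z=-5799082.3185
→ Helmert⁻¹: X=2203129.5873, Y=1407829.3316, Z=-5798862.9928
→ geod (Bowring, a=6378388.000): φ=-65.87532800°, λ=32.57912300°, h=495.1030 m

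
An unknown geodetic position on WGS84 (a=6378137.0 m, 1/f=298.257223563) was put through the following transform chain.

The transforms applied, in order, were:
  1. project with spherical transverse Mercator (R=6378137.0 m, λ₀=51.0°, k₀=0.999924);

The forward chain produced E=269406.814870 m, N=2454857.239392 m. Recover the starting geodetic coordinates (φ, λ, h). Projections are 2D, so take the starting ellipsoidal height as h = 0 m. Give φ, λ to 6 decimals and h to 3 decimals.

start: E=269406.8149, N=2454857.2394 m
→ tm⁻¹: φ=22.03334100°, λ=53.61035000°

φ=22.033341°, λ=53.610350°, h=0.000 m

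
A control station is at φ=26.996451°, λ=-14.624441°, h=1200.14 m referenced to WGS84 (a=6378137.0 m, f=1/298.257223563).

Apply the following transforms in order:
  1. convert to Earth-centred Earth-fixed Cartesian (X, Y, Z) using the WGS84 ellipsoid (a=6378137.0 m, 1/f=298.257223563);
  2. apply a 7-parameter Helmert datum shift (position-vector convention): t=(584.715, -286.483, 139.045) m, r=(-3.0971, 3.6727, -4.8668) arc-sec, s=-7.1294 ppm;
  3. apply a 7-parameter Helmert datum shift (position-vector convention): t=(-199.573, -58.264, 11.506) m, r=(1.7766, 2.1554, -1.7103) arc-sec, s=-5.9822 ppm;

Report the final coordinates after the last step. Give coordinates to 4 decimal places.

start: φ=26.996451°, λ=-14.624441°, h=1200.140 m
→ ECEF (a=6378137.000, f=1/298.257223563): X=5503847.4904, Y=-1436152.2740, Z=2878409.9761
→ Helmert 7p (PV): X=5504410.3325, Y=-1436515.1605, Z=2878452.0643
→ Helmert 7p (PV): X=5504195.9986, Y=-1436635.2646, Z=2878376.4589

X=5504195.9986 m, Y=-1436635.2646 m, Z=2878376.4589 m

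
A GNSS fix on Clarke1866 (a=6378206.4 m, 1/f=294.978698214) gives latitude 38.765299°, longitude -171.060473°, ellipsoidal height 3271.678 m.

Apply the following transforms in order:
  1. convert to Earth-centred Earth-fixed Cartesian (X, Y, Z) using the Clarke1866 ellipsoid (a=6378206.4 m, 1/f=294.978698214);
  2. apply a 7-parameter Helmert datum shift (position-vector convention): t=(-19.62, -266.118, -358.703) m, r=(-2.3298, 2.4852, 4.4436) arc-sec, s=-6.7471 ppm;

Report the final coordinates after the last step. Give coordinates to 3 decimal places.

X=-4921761.197 m, Y=-774540.614 m, Z=3973570.228 m

start: φ=38.765299°, λ=-171.060473°, h=3271.678 m
→ ECEF (a=6378206.400, f=1/294.978698214): X=-4921839.3441, Y=-774218.5740, Z=3973887.6979
→ Helmert 7p (PV): X=-4921761.1975, Y=-774540.6141, Z=3973570.2284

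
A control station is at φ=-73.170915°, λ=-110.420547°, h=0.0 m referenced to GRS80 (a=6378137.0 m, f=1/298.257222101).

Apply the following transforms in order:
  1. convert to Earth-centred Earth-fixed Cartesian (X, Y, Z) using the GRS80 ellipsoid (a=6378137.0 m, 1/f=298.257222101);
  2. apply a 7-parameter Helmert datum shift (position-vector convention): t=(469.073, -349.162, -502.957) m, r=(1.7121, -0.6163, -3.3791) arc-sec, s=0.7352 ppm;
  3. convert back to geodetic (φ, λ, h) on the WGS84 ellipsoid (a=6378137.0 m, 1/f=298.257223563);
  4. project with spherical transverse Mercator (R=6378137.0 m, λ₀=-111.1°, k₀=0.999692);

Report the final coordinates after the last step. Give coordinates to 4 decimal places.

start: φ=-73.170915°, λ=-110.420547°, h=0.000 m
→ ECEF (a=6378137.000, f=1/298.257222101): X=-646273.0221, Y=-1735870.1590, Z=-6082791.6122
→ Helmert 7p (PV): X=-645814.6870, Y=-1736159.5195, Z=-6083315.3809
→ geod (Bowring, a=6378137.000): φ=-73.17131885°, λ=-110.40413844°, h=533.5707 m
→ tm (R=6378137.0, λ₀=-111.1°): E=22419.0096, N=-8143015.4855

E=22419.0096 m, N=-8143015.4855 m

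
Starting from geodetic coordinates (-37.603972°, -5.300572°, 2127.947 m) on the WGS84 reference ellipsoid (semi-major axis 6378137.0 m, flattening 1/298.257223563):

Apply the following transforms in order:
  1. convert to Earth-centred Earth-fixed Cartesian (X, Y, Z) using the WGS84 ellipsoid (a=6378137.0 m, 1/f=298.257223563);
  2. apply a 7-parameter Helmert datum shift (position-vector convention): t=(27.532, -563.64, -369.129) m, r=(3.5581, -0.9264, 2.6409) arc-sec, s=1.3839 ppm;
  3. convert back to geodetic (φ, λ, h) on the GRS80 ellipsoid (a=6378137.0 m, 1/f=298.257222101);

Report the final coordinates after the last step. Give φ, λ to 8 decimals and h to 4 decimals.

start: φ=-37.603972°, λ=-5.300572°, h=2127.947 m
→ ECEF (a=6378137.000, f=1/298.257223563): X=5039415.2019, Y=-467543.1567, Z=-3872011.2101
→ Helmert 7p (PV): X=5039473.0845, Y=-467976.1288, Z=-3872371.1291
→ geod (Bowring, a=6378137.000): φ=-37.60600348°, λ=-5.30539205°, h=2424.9376 m

φ=-37.60600348°, λ=-5.30539205°, h=2424.9376 m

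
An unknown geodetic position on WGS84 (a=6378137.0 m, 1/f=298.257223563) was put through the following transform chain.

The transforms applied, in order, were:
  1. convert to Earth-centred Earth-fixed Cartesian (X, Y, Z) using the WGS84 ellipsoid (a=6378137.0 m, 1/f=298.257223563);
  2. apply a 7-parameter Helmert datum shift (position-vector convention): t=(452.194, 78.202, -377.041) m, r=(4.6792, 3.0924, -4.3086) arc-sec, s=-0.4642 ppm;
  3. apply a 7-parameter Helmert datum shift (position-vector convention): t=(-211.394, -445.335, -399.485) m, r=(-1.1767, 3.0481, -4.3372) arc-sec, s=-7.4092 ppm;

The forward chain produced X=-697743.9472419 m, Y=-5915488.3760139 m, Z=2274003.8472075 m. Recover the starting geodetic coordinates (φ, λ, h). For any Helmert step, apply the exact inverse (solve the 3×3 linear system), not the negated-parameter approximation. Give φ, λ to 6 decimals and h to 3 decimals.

start: X=-697743.9472, Y=-5915488.3760, Z=2274003.8472 m
→ Helmert⁻¹: X=-697446.9522, Y=-5915114.5074, Z=2274376.1327
→ Helmert⁻¹: X=-697810.0161, Y=-5915158.4250, Z=2274877.9555
→ geod (Bowring, a=6378137.000): φ=21.03224300°, λ=-96.72807500°, h=419.4810 m

φ=21.032243°, λ=-96.728075°, h=419.481 m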